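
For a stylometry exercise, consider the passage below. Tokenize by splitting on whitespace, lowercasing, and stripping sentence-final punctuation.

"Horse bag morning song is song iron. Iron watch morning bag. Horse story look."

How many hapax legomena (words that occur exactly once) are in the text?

Frequencies: horse:2, bag:2, morning:2, song:2, iron:2, is:1, watch:1, story:1, look:1
Hapax (freq=1): is, look, story, watch

4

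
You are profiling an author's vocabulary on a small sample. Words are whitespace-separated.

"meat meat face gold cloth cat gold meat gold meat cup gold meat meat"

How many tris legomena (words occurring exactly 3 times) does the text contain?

Frequencies: meat:6, gold:4, face:1, cloth:1, cat:1, cup:1
Words with frequency 3: (none)

0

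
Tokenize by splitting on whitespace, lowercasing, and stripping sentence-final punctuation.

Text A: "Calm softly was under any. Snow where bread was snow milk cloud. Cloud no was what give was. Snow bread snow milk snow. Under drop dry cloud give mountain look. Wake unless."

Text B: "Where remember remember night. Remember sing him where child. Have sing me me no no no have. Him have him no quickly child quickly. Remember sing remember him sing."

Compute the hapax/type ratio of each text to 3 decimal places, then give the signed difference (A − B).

A: hapax=12, V=19, ratio=0.632
B: hapax=1, V=10, ratio=0.100
Difference = 0.632 − 0.100 = 0.532

0.532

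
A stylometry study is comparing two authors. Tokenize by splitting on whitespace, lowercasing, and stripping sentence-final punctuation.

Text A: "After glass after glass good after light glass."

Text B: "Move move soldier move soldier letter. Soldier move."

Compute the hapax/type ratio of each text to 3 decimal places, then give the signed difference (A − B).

0.167

A: hapax=2, V=4, ratio=0.500
B: hapax=1, V=3, ratio=0.333
Difference = 0.500 − 0.333 = 0.167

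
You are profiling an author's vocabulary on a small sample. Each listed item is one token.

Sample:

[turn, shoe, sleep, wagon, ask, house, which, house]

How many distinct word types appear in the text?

7

Distinct types: {ask, house, shoe, sleep, turn, wagon, which}
V = 7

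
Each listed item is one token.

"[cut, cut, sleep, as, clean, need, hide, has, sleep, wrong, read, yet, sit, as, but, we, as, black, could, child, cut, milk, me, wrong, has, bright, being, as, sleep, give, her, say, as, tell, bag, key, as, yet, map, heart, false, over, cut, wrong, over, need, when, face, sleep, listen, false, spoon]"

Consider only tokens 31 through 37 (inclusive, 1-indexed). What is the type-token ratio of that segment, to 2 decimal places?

Segment tokens 31–37: her, say, as, tell, bag, key, as
Segment N = 7, segment V = 6.
TTR = 6 / 7 = 0.86

0.86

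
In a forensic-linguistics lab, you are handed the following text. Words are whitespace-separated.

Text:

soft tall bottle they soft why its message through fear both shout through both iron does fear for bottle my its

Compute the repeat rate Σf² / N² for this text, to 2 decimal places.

Frequencies: soft:2, bottle:2, its:2, through:2, fear:2, both:2, tall:1, they:1, why:1, message:1, shout:1, iron:1, does:1, for:1, my:1
Σf² = 33; N² = 441
Repeat rate = 33 / 441 = 0.07

0.07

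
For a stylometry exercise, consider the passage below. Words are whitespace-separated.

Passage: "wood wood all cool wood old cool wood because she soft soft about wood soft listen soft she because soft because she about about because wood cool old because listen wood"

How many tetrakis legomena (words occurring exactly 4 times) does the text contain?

Frequencies: wood:7, because:5, soft:5, cool:3, she:3, about:3, old:2, listen:2, all:1
Words with frequency 4: (none)

0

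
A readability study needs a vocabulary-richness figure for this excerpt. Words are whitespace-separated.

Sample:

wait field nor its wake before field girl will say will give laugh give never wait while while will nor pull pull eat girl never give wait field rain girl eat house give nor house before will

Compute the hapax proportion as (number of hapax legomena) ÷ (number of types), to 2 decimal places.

0.29

Frequencies: will:4, give:4, wait:3, field:3, nor:3, girl:3, before:2, never:2, while:2, pull:2, eat:2, house:2, its:1, wake:1, say:1, laugh:1, rain:1
Hapax count = 5; type count = 17.
Ratio = 5 / 17 = 0.29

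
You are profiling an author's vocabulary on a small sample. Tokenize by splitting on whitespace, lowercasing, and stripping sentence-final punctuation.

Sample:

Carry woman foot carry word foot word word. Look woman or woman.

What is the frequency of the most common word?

Frequencies: woman:3, word:3, carry:2, foot:2, look:1, or:1
Most common: 'woman' with frequency 3.

3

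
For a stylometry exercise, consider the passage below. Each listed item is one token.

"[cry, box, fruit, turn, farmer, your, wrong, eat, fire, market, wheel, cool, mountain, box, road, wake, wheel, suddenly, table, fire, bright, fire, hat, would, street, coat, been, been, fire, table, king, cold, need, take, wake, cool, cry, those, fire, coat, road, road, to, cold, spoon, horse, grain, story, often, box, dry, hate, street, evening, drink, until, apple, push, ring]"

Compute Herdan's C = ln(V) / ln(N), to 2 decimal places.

0.92

N = 59, V = 42.
ln(V) = 3.737670, ln(N) = 4.077537
C = 3.737670 / 4.077537 = 0.92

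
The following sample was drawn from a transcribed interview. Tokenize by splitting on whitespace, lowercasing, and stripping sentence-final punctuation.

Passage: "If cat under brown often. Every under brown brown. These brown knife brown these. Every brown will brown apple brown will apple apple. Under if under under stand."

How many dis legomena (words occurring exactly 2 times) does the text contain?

4

Frequencies: brown:8, under:5, apple:3, if:2, every:2, these:2, will:2, cat:1, often:1, knife:1, stand:1
Words with frequency 2: every, if, these, will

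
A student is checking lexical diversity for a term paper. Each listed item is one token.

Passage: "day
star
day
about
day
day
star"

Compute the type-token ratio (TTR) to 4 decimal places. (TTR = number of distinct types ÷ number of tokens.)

N = 7 tokens, V = 3 types.
TTR = V / N = 3 / 7 = 0.4286

0.4286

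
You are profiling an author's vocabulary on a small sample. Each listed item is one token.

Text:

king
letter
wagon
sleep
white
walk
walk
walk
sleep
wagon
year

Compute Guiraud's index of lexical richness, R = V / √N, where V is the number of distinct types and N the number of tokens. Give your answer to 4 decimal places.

2.1106

N = 11, V = 7.
√N = 3.316625
R = 7 / 3.316625 = 2.1106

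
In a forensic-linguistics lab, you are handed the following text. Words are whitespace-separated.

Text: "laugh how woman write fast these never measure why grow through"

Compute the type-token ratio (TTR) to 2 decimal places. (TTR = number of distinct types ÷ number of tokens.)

1.00

N = 11 tokens, V = 11 types.
TTR = V / N = 11 / 11 = 1.00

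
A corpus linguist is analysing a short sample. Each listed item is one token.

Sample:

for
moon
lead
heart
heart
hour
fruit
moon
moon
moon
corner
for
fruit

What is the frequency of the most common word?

4

Frequencies: moon:4, for:2, heart:2, fruit:2, lead:1, hour:1, corner:1
Most common: 'moon' with frequency 4.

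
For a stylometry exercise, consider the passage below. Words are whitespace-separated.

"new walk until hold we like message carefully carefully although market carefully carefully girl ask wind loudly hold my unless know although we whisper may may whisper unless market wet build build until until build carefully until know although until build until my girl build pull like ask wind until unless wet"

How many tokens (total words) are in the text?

52

Tokens: new, walk, until, hold, we, like, message, carefully, carefully, although, market, carefully, carefully, girl, ask, wind, loudly, hold, my, unless, know, although, we, whisper, may, may, whisper, unless, market, wet, build, build, until, until, build, carefully, until, know, although, until, build, until, my, girl, build, pull, like, ask, wind, until, unless, wet
N = 52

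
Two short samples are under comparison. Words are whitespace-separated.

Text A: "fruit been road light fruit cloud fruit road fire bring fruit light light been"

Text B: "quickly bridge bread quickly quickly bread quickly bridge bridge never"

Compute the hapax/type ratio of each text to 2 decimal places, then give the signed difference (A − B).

A: hapax=3, V=7, ratio=0.43
B: hapax=1, V=4, ratio=0.25
Difference = 0.43 − 0.25 = 0.18

0.18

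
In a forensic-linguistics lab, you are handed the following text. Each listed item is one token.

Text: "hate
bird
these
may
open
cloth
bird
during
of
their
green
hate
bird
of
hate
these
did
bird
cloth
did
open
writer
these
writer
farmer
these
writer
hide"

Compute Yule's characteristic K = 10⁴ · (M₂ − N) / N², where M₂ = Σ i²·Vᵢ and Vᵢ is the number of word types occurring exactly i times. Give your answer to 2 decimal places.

561.22

Frequencies: bird:4, these:4, hate:3, writer:3, open:2, cloth:2, of:2, did:2, may:1, during:1, their:1, green:1, farmer:1, hide:1
N = 28. Frequency spectrum: V_1=6, V_2=4, V_3=2, V_4=2
M₂ = 1²·6 + 2²·4 + 3²·2 + 4²·2 = 72
K = 10000 × (72 − 28) / 28² = 561.22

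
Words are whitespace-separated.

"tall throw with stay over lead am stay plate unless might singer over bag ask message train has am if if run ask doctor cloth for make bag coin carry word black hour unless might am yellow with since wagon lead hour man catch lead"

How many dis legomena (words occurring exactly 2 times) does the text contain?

Frequencies: lead:3, am:3, with:2, stay:2, over:2, unless:2, might:2, bag:2, ask:2, if:2, hour:2, tall:1, throw:1, plate:1, singer:1, message:1, train:1, has:1, run:1, doctor:1, … (12 more, each freq 1)
Words with frequency 2: ask, bag, hour, if, might, over, stay, unless, with

9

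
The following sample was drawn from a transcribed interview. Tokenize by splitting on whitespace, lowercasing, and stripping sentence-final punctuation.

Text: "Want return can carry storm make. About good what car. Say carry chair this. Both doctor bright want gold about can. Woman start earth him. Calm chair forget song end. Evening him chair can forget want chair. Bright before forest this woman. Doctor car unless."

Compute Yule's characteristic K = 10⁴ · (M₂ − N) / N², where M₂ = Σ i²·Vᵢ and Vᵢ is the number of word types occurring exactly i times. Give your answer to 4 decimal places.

207.4074

Frequencies: chair:4, want:3, can:3, carry:2, about:2, car:2, this:2, doctor:2, bright:2, woman:2, him:2, forget:2, return:1, storm:1, make:1, good:1, what:1, say:1, both:1, gold:1, … (9 more, each freq 1)
N = 45. Frequency spectrum: V_1=17, V_2=9, V_3=2, V_4=1
M₂ = 1²·17 + 2²·9 + 3²·2 + 4²·1 = 87
K = 10000 × (87 − 45) / 45² = 207.4074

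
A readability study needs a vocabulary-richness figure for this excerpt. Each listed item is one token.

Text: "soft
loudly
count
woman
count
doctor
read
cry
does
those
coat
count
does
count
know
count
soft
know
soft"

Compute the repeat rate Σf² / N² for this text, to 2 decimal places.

0.14

Frequencies: count:5, soft:3, does:2, know:2, loudly:1, woman:1, doctor:1, read:1, cry:1, those:1, coat:1
Σf² = 49; N² = 361
Repeat rate = 49 / 361 = 0.14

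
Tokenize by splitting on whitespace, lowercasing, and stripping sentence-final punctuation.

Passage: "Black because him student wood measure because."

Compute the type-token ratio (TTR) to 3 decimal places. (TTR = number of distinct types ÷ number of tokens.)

N = 7 tokens, V = 6 types.
TTR = V / N = 6 / 7 = 0.857

0.857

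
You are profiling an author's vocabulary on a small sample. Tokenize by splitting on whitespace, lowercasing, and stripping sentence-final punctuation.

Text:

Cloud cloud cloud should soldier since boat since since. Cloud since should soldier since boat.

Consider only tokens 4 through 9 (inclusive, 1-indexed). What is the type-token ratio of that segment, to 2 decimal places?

0.67

Segment tokens 4–9: should, soldier, since, boat, since, since
Segment N = 6, segment V = 4.
TTR = 4 / 6 = 0.67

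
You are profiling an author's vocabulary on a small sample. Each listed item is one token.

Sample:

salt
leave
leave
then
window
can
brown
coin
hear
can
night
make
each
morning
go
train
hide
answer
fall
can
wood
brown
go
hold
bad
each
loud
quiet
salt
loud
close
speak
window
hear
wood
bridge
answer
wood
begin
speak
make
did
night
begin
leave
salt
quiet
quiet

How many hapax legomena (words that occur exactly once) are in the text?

11

Frequencies: salt:3, leave:3, can:3, wood:3, quiet:3, window:2, brown:2, hear:2, night:2, make:2, each:2, go:2, answer:2, loud:2, speak:2, begin:2, then:1, coin:1, morning:1, train:1, … (7 more, each freq 1)
Hapax (freq=1): bad, bridge, close, coin, did, fall, hide, hold, morning, then, train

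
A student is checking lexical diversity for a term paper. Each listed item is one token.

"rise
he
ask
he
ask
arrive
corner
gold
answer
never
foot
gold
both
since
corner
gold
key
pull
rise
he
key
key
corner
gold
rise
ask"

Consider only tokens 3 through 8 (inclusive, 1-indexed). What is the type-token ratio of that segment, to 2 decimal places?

Segment tokens 3–8: ask, he, ask, arrive, corner, gold
Segment N = 6, segment V = 5.
TTR = 5 / 6 = 0.83

0.83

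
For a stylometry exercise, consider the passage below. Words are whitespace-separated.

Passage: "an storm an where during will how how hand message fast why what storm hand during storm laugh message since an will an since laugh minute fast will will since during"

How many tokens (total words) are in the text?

Tokens: an, storm, an, where, during, will, how, how, hand, message, fast, why, what, storm, hand, during, storm, laugh, message, since, an, will, an, since, laugh, minute, fast, will, will, since, during
N = 31

31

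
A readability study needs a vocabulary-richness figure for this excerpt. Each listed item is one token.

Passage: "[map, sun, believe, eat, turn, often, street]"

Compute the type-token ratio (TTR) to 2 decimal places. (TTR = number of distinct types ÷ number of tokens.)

N = 7 tokens, V = 7 types.
TTR = V / N = 7 / 7 = 1.00

1.00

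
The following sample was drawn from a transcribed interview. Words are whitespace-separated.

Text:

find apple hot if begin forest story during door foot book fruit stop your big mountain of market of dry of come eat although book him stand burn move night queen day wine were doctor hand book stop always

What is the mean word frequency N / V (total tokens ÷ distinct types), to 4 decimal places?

1.1471

N = 39 tokens, V = 34 types.
Mean frequency = N / V = 39 / 34 = 1.1471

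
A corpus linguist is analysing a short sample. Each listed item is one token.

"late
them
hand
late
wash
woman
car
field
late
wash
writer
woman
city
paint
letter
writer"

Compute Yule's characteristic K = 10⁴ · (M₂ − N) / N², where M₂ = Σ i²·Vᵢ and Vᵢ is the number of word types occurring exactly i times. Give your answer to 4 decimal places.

Frequencies: late:3, wash:2, woman:2, writer:2, them:1, hand:1, car:1, field:1, city:1, paint:1, letter:1
N = 16. Frequency spectrum: V_1=7, V_2=3, V_3=1
M₂ = 1²·7 + 2²·3 + 3²·1 = 28
K = 10000 × (28 − 16) / 16² = 468.7500

468.7500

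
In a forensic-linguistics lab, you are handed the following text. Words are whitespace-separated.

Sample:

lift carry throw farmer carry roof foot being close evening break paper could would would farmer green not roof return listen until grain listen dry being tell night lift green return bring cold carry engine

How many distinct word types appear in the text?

25

Distinct types: {being, break, bring, carry, close, cold, could, dry, engine, evening, farmer, foot, grain, green, lift, listen, night, not, paper, return, roof, tell, throw, until, would}
V = 25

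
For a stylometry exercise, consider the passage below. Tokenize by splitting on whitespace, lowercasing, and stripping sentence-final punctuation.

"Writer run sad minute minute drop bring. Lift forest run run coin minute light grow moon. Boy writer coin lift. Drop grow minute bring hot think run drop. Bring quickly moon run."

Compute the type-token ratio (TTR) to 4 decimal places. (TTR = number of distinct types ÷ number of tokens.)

0.5000

N = 32 tokens, V = 16 types.
TTR = V / N = 16 / 32 = 0.5000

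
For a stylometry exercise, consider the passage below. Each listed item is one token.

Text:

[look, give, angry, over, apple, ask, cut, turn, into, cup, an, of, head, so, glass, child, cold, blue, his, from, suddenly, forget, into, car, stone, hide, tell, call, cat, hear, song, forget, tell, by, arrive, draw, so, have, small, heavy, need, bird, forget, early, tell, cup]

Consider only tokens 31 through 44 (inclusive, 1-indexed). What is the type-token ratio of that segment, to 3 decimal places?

0.929

Segment tokens 31–44: song, forget, tell, by, arrive, draw, so, have, small, heavy, need, bird, forget, early
Segment N = 14, segment V = 13.
TTR = 13 / 14 = 0.929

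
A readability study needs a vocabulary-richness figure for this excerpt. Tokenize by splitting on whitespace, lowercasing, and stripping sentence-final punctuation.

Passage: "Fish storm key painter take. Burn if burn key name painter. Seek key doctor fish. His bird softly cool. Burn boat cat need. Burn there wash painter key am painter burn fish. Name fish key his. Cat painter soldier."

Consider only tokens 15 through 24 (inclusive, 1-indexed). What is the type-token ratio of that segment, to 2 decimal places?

Segment tokens 15–24: fish, his, bird, softly, cool, burn, boat, cat, need, burn
Segment N = 10, segment V = 9.
TTR = 9 / 10 = 0.90

0.90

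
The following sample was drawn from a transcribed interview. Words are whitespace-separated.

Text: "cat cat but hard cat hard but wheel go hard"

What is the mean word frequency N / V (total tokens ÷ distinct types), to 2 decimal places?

2.00

N = 10 tokens, V = 5 types.
Mean frequency = N / V = 10 / 5 = 2.00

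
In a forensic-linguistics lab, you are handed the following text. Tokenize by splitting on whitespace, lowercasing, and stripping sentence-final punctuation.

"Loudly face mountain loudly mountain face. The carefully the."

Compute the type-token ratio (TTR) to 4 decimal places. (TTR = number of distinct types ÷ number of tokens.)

N = 9 tokens, V = 5 types.
TTR = V / N = 5 / 9 = 0.5556

0.5556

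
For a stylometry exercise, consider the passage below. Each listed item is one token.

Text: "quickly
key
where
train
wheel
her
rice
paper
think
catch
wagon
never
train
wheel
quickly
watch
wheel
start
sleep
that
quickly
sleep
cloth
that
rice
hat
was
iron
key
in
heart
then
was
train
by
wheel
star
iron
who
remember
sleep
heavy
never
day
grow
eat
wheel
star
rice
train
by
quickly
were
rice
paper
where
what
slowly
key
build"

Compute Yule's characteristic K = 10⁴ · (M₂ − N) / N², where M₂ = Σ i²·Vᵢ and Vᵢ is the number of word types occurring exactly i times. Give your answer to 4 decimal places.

233.3333

Frequencies: wheel:5, quickly:4, train:4, rice:4, key:3, sleep:3, where:2, paper:2, never:2, that:2, was:2, iron:2, by:2, star:2, her:1, think:1, catch:1, wagon:1, watch:1, start:1, … (15 more, each freq 1)
N = 60. Frequency spectrum: V_1=21, V_2=8, V_3=2, V_4=3, V_5=1
M₂ = 1²·21 + 2²·8 + 3²·2 + 4²·3 + 5²·1 = 144
K = 10000 × (144 − 60) / 60² = 233.3333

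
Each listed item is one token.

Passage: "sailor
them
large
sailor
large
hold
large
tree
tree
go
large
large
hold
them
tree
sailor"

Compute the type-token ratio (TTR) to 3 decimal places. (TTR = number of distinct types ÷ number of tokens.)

N = 16 tokens, V = 6 types.
TTR = V / N = 6 / 16 = 0.375

0.375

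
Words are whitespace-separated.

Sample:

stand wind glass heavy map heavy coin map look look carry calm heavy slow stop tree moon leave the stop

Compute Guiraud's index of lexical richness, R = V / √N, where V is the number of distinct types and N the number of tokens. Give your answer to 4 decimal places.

3.3541

N = 20, V = 15.
√N = 4.472136
R = 15 / 4.472136 = 3.3541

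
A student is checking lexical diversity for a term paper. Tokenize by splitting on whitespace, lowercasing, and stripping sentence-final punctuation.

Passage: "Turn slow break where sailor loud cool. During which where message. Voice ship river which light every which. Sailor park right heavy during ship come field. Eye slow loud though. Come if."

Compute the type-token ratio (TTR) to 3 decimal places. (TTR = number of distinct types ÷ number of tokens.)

0.719

N = 32 tokens, V = 23 types.
TTR = V / N = 23 / 32 = 0.719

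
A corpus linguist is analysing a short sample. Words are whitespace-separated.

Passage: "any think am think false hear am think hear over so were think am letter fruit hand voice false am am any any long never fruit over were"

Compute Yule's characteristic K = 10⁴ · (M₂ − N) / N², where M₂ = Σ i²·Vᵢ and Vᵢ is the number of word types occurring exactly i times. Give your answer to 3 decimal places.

Frequencies: am:5, think:4, any:3, false:2, hear:2, over:2, were:2, fruit:2, so:1, letter:1, hand:1, voice:1, long:1, never:1
N = 28. Frequency spectrum: V_1=6, V_2=5, V_3=1, V_4=1, V_5=1
M₂ = 1²·6 + 2²·5 + 3²·1 + 4²·1 + 5²·1 = 76
K = 10000 × (76 − 28) / 28² = 612.245

612.245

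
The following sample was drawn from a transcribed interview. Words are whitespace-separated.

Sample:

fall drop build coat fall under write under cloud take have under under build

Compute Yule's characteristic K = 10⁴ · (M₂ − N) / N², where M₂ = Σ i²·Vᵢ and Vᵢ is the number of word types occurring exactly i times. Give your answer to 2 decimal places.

816.33

Frequencies: under:4, fall:2, build:2, drop:1, coat:1, write:1, cloud:1, take:1, have:1
N = 14. Frequency spectrum: V_1=6, V_2=2, V_4=1
M₂ = 1²·6 + 2²·2 + 4²·1 = 30
K = 10000 × (30 − 14) / 14² = 816.33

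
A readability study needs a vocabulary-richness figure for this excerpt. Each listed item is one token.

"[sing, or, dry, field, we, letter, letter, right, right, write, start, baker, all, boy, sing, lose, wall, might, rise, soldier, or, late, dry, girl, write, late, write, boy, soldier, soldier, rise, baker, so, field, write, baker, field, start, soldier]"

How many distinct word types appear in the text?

Distinct types: {all, baker, boy, dry, field, girl, late, letter, lose, might, or, right, rise, sing, so, soldier, start, wall, we, write}
V = 20

20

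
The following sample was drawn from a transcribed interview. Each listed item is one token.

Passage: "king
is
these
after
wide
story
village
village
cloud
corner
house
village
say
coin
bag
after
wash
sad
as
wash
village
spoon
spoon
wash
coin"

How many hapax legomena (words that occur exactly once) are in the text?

Frequencies: village:4, wash:3, after:2, coin:2, spoon:2, king:1, is:1, these:1, wide:1, story:1, cloud:1, corner:1, house:1, say:1, bag:1, sad:1, as:1
Hapax (freq=1): as, bag, cloud, corner, house, is, king, sad, say, story, these, wide

12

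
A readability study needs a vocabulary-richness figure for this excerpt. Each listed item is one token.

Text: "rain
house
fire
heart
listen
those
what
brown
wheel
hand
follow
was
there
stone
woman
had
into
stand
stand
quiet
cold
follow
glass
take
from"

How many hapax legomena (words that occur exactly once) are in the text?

21

Frequencies: follow:2, stand:2, rain:1, house:1, fire:1, heart:1, listen:1, those:1, what:1, brown:1, wheel:1, hand:1, was:1, there:1, stone:1, woman:1, had:1, into:1, quiet:1, cold:1, … (3 more, each freq 1)
Hapax (freq=1): brown, cold, fire, from, glass, had, hand, heart, house, into, listen, quiet, rain, stone, take, there, those, was, what, wheel, woman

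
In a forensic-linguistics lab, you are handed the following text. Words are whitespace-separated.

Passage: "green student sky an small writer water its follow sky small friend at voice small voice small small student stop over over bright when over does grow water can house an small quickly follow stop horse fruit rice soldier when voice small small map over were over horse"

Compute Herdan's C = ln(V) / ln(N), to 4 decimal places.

N = 48, V = 27.
ln(V) = 3.295837, ln(N) = 3.871201
C = 3.295837 / 3.871201 = 0.8514

0.8514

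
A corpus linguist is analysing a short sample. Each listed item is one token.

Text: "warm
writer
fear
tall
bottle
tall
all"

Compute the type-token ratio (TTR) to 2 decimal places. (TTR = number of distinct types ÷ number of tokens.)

N = 7 tokens, V = 6 types.
TTR = V / N = 6 / 7 = 0.86

0.86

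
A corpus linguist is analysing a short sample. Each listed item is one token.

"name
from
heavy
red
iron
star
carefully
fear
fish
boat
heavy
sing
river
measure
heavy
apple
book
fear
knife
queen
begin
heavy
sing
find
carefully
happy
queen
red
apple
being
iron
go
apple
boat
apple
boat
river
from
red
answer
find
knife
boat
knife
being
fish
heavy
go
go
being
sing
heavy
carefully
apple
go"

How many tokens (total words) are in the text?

55

Tokens: name, from, heavy, red, iron, star, carefully, fear, fish, boat, heavy, sing, river, measure, heavy, apple, book, fear, knife, queen, begin, heavy, sing, find, carefully, happy, queen, red, apple, being, iron, go, apple, boat, apple, boat, river, from, red, answer, find, knife, boat, knife, being, fish, heavy, go, go, being, sing, heavy, carefully, apple, go
N = 55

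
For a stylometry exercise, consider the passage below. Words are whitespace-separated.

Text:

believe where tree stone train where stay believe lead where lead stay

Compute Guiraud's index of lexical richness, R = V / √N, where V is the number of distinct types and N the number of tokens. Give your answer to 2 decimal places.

N = 12, V = 7.
√N = 3.464102
R = 7 / 3.464102 = 2.02

2.02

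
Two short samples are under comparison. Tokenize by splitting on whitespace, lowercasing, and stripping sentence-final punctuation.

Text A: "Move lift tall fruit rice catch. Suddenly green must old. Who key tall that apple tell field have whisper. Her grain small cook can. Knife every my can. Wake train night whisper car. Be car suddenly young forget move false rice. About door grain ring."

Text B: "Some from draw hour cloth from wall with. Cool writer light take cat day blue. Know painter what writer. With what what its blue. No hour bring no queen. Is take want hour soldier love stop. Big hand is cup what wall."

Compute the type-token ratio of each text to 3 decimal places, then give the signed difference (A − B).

0.132

TTR(A) = 37/45 = 0.822
TTR(B) = 29/42 = 0.690
Difference = 0.822 − 0.690 = 0.132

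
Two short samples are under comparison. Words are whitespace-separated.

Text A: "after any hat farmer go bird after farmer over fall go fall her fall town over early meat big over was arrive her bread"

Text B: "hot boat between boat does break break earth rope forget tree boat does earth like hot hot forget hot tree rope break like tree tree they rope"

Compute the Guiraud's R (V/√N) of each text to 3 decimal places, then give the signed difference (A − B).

1.149

A: V=16, N=24, R=3.266
B: V=11, N=27, R=2.117
Difference = 3.266 − 2.117 = 1.149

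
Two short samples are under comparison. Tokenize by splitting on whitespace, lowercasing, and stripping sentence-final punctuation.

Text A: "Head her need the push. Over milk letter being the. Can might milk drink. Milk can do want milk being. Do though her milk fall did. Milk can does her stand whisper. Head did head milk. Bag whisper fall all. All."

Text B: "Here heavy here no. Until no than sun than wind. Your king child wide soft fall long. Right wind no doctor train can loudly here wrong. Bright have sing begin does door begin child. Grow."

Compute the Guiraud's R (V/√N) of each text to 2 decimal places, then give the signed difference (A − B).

-1.12

A: V=22, N=41, R=3.44
B: V=27, N=35, R=4.56
Difference = 3.44 − 4.56 = -1.12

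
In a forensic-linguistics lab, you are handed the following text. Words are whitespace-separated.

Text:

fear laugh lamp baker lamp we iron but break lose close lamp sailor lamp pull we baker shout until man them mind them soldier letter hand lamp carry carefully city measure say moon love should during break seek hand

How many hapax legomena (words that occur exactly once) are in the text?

Frequencies: lamp:5, baker:2, we:2, break:2, them:2, hand:2, fear:1, laugh:1, iron:1, but:1, lose:1, close:1, sailor:1, pull:1, shout:1, until:1, man:1, mind:1, soldier:1, letter:1, … (10 more, each freq 1)
Hapax (freq=1): but, carefully, carry, city, close, during, fear, iron, laugh, letter, lose, love, man, measure, mind, moon, pull, sailor, say, seek, should, shout, soldier, until

24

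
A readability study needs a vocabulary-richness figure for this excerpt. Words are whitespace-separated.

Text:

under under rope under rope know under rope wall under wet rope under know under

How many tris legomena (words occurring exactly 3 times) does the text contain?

Frequencies: under:7, rope:4, know:2, wall:1, wet:1
Words with frequency 3: (none)

0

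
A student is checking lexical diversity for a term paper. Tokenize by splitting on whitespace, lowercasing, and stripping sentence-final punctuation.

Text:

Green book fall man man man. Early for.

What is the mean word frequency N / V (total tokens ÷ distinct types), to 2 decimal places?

N = 8 tokens, V = 6 types.
Mean frequency = N / V = 8 / 6 = 1.33

1.33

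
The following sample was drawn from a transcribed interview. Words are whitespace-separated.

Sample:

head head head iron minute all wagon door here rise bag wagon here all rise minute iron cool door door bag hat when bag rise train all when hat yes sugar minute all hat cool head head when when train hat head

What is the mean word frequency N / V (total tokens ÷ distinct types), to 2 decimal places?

2.80

N = 42 tokens, V = 15 types.
Mean frequency = N / V = 42 / 15 = 2.80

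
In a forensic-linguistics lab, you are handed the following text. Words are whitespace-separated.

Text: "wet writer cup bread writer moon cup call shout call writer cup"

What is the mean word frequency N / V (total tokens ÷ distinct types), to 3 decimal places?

N = 12 tokens, V = 7 types.
Mean frequency = N / V = 12 / 7 = 1.714

1.714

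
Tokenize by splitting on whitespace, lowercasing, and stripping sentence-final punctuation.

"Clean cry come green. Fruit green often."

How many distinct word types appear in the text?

6

Distinct types: {clean, come, cry, fruit, green, often}
V = 6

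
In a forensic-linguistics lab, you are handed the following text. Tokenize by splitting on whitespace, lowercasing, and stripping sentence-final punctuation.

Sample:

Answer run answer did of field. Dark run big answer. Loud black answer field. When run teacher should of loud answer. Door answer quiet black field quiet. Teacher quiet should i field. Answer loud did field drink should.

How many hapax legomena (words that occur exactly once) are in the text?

Frequencies: answer:7, field:5, run:3, loud:3, should:3, quiet:3, did:2, of:2, black:2, teacher:2, dark:1, big:1, when:1, door:1, i:1, drink:1
Hapax (freq=1): big, dark, door, drink, i, when

6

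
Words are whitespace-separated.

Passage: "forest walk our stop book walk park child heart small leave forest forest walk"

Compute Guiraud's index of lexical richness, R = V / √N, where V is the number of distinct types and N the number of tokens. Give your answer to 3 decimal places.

N = 14, V = 10.
√N = 3.741657
R = 10 / 3.741657 = 2.673

2.673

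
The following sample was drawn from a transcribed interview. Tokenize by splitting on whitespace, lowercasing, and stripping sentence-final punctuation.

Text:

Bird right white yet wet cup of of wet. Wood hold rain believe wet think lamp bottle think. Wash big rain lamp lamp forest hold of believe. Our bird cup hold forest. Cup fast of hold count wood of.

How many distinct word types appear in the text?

20

Distinct types: {believe, big, bird, bottle, count, cup, fast, forest, hold, lamp, of, our, rain, right, think, wash, wet, white, wood, yet}
V = 20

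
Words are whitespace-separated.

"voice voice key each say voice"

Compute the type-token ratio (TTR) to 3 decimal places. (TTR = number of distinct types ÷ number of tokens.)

N = 6 tokens, V = 4 types.
TTR = V / N = 4 / 6 = 0.667

0.667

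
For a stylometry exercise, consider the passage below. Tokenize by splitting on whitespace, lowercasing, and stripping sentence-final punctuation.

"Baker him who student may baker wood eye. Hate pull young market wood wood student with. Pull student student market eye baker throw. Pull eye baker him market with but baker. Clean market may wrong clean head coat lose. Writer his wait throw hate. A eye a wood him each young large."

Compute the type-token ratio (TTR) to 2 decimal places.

0.48

N = 52 tokens, V = 25 types.
TTR = V / N = 25 / 52 = 0.48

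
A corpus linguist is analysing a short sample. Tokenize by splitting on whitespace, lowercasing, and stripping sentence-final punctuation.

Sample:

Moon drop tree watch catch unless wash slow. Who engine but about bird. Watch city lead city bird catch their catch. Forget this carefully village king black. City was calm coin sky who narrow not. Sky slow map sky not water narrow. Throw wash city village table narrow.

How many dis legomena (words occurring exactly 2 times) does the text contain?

7

Frequencies: city:4, catch:3, sky:3, narrow:3, watch:2, wash:2, slow:2, who:2, bird:2, village:2, not:2, moon:1, drop:1, tree:1, unless:1, engine:1, but:1, about:1, lead:1, their:1, … (12 more, each freq 1)
Words with frequency 2: bird, not, slow, village, wash, watch, who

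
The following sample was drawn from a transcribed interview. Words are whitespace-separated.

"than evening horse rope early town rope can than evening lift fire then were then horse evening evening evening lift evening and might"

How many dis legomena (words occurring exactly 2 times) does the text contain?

Frequencies: evening:6, than:2, horse:2, rope:2, lift:2, then:2, early:1, town:1, can:1, fire:1, were:1, and:1, might:1
Words with frequency 2: horse, lift, rope, than, then

5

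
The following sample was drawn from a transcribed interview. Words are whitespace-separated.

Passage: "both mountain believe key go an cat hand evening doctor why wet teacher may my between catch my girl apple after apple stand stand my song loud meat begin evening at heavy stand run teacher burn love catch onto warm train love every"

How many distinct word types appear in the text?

34

Distinct types: {after, an, apple, at, begin, believe, between, both, burn, cat, catch, doctor, evening, every, girl, go, hand, heavy, key, loud, love, may, meat, mountain, my, onto, run, song, stand, teacher, train, warm, wet, why}
V = 34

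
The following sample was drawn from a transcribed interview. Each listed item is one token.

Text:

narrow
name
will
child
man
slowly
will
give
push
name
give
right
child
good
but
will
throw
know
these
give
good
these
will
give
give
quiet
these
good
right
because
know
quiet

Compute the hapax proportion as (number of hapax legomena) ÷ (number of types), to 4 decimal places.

Frequencies: give:5, will:4, good:3, these:3, name:2, child:2, right:2, know:2, quiet:2, narrow:1, man:1, slowly:1, push:1, but:1, throw:1, because:1
Hapax count = 7; type count = 16.
Ratio = 7 / 16 = 0.4375

0.4375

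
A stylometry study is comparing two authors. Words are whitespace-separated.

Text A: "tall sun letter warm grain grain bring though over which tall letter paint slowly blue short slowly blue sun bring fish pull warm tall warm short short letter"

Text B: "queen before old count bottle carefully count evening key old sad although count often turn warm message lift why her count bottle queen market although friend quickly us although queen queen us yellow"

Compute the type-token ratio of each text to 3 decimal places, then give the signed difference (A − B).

TTR(A) = 15/28 = 0.536
TTR(B) = 22/33 = 0.667
Difference = 0.536 − 0.667 = -0.131

-0.131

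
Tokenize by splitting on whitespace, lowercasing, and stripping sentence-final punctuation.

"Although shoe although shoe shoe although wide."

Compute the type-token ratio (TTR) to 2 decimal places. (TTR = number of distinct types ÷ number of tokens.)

N = 7 tokens, V = 3 types.
TTR = V / N = 3 / 7 = 0.43

0.43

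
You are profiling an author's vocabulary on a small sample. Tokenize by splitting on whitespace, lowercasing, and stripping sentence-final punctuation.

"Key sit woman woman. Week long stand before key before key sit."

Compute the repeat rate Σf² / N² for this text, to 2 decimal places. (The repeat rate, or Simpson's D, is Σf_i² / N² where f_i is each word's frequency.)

0.17

Frequencies: key:3, sit:2, woman:2, before:2, week:1, long:1, stand:1
Σf² = 24; N² = 144
Repeat rate = 24 / 144 = 0.17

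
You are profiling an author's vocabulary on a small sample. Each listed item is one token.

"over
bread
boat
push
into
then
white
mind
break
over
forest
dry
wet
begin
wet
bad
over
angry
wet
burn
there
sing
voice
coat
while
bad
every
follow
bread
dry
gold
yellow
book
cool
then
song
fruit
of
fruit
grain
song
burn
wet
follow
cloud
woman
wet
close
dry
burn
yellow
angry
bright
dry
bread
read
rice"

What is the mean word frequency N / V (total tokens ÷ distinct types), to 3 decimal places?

1.541

N = 57 tokens, V = 37 types.
Mean frequency = N / V = 57 / 37 = 1.541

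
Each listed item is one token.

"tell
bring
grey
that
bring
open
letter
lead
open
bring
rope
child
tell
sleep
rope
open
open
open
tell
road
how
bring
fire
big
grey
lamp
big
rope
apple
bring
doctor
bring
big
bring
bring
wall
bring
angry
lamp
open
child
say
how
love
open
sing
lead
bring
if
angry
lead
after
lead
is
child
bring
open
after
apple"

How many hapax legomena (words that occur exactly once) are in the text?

12

Frequencies: bring:11, open:8, lead:4, tell:3, rope:3, child:3, big:3, grey:2, how:2, lamp:2, apple:2, angry:2, after:2, that:1, letter:1, sleep:1, road:1, fire:1, doctor:1, wall:1, … (5 more, each freq 1)
Hapax (freq=1): doctor, fire, if, is, letter, love, road, say, sing, sleep, that, wall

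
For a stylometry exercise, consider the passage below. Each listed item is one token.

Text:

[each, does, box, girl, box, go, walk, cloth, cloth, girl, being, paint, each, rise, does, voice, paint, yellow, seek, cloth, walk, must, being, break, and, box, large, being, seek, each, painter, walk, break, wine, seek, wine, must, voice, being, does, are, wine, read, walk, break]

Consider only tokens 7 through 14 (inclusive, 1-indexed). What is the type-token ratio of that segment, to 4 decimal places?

Segment tokens 7–14: walk, cloth, cloth, girl, being, paint, each, rise
Segment N = 8, segment V = 7.
TTR = 7 / 8 = 0.8750

0.8750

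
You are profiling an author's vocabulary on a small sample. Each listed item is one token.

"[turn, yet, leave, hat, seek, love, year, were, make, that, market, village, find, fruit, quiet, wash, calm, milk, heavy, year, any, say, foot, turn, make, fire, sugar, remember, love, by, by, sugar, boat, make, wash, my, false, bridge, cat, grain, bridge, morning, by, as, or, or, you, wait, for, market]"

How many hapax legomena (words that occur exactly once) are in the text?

Frequencies: make:3, by:3, turn:2, love:2, year:2, market:2, wash:2, sugar:2, bridge:2, or:2, yet:1, leave:1, hat:1, seek:1, were:1, that:1, village:1, find:1, fruit:1, quiet:1, … (18 more, each freq 1)
Hapax (freq=1): any, as, boat, calm, cat, false, find, fire, foot, for, fruit, grain, hat, heavy, leave, milk, morning, my, quiet, remember, say, seek, that, village, wait, were, yet, you

28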